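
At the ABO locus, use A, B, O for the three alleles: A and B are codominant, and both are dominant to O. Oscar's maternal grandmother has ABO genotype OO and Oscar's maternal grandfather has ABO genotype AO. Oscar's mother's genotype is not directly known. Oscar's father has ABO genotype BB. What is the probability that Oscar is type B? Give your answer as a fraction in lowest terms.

Oscar's mother's ABO genotype from OO × AO: 1/2 AO, 1/2 OO.
Crossing each possibility with the father BB and summing P(type B): 1/2·1/2 + 1/2·1 = 3/4.

3/4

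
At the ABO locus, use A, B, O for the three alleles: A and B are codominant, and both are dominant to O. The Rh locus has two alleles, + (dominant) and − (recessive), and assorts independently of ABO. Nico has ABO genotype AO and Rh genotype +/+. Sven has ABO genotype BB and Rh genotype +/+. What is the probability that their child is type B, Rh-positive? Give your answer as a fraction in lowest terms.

1/2

ABO cross AO × BB → offspring phenotypes: 1/2 B, 1/2 AB.
Rh cross +/+ × +/+ → 1 Rh+.
Independent loci: P(type B, Rh-positive) = 1/2 × 1 = 1/2.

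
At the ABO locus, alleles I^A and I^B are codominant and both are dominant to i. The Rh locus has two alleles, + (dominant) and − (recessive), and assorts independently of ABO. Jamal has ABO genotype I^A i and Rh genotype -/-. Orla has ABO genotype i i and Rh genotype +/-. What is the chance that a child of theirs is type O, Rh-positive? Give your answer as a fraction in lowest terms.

ABO cross I^A i × i i → offspring phenotypes: 1/2 O, 1/2 A.
Rh cross -/- × +/- → 1/2 Rh+, 1/2 Rh-.
Independent loci: P(type O, Rh-positive) = 1/2 × 1/2 = 1/4.

1/4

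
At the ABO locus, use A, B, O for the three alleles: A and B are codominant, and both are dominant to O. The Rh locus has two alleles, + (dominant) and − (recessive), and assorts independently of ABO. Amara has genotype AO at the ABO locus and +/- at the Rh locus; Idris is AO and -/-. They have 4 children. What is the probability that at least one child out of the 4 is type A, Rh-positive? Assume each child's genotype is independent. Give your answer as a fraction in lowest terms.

3471/4096

ABO cross AO × AO → 1/4 O, 3/4 A.
Rh cross +/- × -/- → 1/2 Rh+, 1/2 Rh-; so P(type A, Rh-positive) = 3/4 × 1/2 = 3/8 per child.
P(none) = (5/8)^4 = 625/4096; P(at least one) = 1 − 625/4096 = 3471/4096.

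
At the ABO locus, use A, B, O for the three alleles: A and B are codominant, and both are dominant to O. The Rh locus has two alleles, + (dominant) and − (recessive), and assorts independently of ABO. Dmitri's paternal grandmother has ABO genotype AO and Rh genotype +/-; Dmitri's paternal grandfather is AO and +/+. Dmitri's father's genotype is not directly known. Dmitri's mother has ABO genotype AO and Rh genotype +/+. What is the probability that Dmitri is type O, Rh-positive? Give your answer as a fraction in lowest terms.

Dmitri's father's ABO genotype from AO × AO: 1/4 AA, 1/2 AO, 1/4 OO.
Crossing each possibility with the mother AO and summing P(type O): 1/4·0 + 1/2·1/4 + 1/4·1/2 = 1/4.
Similarly for Rh via the father's Rh distribution: P(Rh+) = 1.
Independent loci: 1/4 × 1 = 1/4.

1/4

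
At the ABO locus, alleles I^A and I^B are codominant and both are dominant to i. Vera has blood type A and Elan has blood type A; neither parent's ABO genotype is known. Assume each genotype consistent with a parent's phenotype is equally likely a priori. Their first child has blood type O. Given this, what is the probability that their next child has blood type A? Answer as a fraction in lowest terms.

Possible genotypes: Vera ∈ {I^A I^A, I^A i}; Elan ∈ {I^A I^A, I^A i}.
Weight each parental genotype pair by prior × P(type-O child):
  I^A i × I^A i: posterior weight 1; P(next child type A) = 3/4.
Weighted sum = 3/4.

3/4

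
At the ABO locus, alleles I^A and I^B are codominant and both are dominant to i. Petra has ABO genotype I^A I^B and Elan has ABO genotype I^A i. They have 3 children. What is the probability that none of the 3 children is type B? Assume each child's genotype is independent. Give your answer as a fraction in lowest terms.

27/64

ABO cross I^A I^B × I^A i → 1/2 A, 1/4 B, 1/4 AB.
So P(type B) = 1/4 per child.
P(not type B) = 3/4 for one child; (3/4)^3 = 27/64.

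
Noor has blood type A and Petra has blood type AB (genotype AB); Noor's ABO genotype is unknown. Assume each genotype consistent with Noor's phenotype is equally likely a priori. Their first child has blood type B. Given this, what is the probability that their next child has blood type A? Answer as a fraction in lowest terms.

1/2

Possible genotypes: Noor ∈ {AA, AO}; Petra ∈ {AB}.
Weight each parental genotype pair by prior × P(type-B child):
  AO × AB: posterior weight 1; P(next child type A) = 1/2.
Weighted sum = 1/2.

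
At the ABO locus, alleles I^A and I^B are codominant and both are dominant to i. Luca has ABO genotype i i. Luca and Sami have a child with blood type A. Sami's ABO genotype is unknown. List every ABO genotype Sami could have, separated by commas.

I^A I^A, I^A I^B, I^A i

For each candidate genotype of Sami, check whether crossing it with i i can produce every observed child phenotype.
  I^A I^A → possible child types {A} ✓
  I^A I^B → possible child types {A, B} ✓
  I^A i → possible child types {O, A} ✓
  I^B I^B → possible child types {B} ✗
  I^B i → possible child types {O, B} ✗
  i i → possible child types {O} ✗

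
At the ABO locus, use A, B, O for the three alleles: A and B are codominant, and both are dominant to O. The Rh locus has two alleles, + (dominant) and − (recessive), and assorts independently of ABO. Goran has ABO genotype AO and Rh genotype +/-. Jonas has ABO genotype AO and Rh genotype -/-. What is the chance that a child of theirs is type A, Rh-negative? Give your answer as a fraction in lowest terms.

ABO cross AO × AO → offspring phenotypes: 1/4 O, 3/4 A.
Rh cross +/- × -/- → 1/2 Rh+, 1/2 Rh-.
Independent loci: P(type A, Rh-negative) = 3/4 × 1/2 = 3/8.

3/8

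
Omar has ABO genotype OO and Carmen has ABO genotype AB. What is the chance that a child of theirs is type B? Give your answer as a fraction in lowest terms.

ABO cross OO × AB → offspring phenotypes: 1/2 A, 1/2 B.
So P(type B) = 1/2.

1/2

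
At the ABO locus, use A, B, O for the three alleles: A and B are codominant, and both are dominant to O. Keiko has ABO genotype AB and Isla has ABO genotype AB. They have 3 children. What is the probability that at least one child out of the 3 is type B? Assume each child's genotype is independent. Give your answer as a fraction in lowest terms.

37/64

ABO cross AB × AB → 1/4 A, 1/4 B, 1/2 AB.
So P(type B) = 1/4 per child.
P(none) = (3/4)^3 = 27/64; P(at least one) = 1 − 27/64 = 37/64.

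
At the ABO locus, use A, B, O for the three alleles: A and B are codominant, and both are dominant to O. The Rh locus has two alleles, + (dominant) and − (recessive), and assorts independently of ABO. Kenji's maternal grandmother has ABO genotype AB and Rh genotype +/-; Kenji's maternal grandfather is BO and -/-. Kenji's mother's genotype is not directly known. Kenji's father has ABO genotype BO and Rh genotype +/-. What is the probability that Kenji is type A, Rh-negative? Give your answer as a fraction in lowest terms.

Kenji's mother's ABO genotype from AB × BO: 1/4 AB, 1/4 AO, 1/4 BB, 1/4 BO.
Crossing each possibility with the father BO and summing P(type A): 1/4·1/4 + 1/4·1/4 + 1/4·0 + 1/4·0 = 1/8.
Similarly for Rh via the mother's Rh distribution: P(Rh-) = 3/8.
Independent loci: 1/8 × 3/8 = 3/64.

3/64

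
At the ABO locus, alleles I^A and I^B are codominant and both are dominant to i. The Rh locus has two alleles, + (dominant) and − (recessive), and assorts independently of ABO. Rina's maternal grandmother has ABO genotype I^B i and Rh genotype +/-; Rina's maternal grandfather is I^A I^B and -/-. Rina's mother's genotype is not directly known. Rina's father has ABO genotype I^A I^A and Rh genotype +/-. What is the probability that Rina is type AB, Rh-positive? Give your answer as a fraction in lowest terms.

5/16

Rina's mother's ABO genotype from I^B i × I^A I^B: 1/4 I^A I^B, 1/4 I^A i, 1/4 I^B I^B, 1/4 I^B i.
Crossing each possibility with the father I^A I^A and summing P(type AB): 1/4·1/2 + 1/4·0 + 1/4·1 + 1/4·1/2 = 1/2.
Similarly for Rh via the mother's Rh distribution: P(Rh+) = 5/8.
Independent loci: 1/2 × 5/8 = 5/16.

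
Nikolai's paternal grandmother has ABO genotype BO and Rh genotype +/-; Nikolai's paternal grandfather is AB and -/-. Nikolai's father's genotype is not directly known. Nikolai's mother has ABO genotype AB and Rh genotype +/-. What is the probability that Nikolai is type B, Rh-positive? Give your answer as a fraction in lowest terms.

15/64

Nikolai's father's ABO genotype from BO × AB: 1/4 AB, 1/4 AO, 1/4 BB, 1/4 BO.
Crossing each possibility with the mother AB and summing P(type B): 1/4·1/4 + 1/4·1/4 + 1/4·1/2 + 1/4·1/2 = 3/8.
Similarly for Rh via the father's Rh distribution: P(Rh+) = 5/8.
Independent loci: 3/8 × 5/8 = 15/64.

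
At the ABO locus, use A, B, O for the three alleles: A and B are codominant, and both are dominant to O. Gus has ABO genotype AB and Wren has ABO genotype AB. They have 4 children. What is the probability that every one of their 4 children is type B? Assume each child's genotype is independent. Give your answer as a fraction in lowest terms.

ABO cross AB × AB → 1/4 A, 1/4 B, 1/2 AB.
So P(type B) = 1/4 per child.
All 4 independent: (1/4)^4 = 1/256.

1/256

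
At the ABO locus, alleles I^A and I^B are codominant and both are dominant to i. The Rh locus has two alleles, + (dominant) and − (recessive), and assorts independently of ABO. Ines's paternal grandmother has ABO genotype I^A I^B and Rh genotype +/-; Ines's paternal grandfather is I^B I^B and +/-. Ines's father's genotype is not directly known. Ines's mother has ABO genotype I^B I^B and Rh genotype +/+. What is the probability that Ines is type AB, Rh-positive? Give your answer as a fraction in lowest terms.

1/4

Ines's father's ABO genotype from I^A I^B × I^B I^B: 1/2 I^A I^B, 1/2 I^B I^B.
Crossing each possibility with the mother I^B I^B and summing P(type AB): 1/2·1/2 + 1/2·0 = 1/4.
Similarly for Rh via the father's Rh distribution: P(Rh+) = 1.
Independent loci: 1/4 × 1 = 1/4.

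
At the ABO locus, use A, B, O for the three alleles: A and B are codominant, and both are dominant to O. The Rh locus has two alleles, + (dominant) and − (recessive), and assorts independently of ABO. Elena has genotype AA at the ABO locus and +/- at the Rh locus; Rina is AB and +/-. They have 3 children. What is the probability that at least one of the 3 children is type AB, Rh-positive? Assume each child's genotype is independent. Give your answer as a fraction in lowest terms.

ABO cross AA × AB → 1/2 A, 1/2 AB.
Rh cross +/- × +/- → 3/4 Rh+, 1/4 Rh-; so P(type AB, Rh-positive) = 1/2 × 3/4 = 3/8 per child.
P(none) = (5/8)^3 = 125/512; P(at least one) = 1 − 125/512 = 387/512.

387/512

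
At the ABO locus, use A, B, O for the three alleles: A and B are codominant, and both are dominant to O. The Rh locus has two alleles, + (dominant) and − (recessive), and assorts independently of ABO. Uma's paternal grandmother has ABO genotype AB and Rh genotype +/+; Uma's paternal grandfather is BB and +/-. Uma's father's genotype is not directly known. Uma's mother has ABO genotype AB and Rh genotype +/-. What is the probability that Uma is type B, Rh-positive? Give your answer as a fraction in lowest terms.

Uma's father's ABO genotype from AB × BB: 1/2 AB, 1/2 BB.
Crossing each possibility with the mother AB and summing P(type B): 1/2·1/4 + 1/2·1/2 = 3/8.
Similarly for Rh via the father's Rh distribution: P(Rh+) = 7/8.
Independent loci: 3/8 × 7/8 = 21/64.

21/64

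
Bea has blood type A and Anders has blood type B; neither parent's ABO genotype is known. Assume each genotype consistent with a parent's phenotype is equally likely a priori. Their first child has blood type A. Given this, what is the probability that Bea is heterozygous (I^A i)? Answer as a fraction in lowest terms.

Possible genotypes: Bea ∈ {I^A I^A, I^A i}; Anders ∈ {I^B I^B, I^B i}.
Weight each parental genotype pair by prior × P(type-A child):
  I^A I^A × I^B i: posterior weight 2/3.
  I^A i × I^B i: posterior weight 1/3.
Sum the posterior weight over pairs where Bea is I^A i: 1/3.

1/3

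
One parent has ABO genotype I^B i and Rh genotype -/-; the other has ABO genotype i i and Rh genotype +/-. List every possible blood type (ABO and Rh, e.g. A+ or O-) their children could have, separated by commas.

Gametes from I^B i × i i give offspring ABO genotypes I^B i, i i, i.e. phenotypes O, B.
Rh cross -/- × +/- → phenotypes Rh+, Rh-.
Combining independently: O+, O-, B+, B-.

O+, O-, B+, B-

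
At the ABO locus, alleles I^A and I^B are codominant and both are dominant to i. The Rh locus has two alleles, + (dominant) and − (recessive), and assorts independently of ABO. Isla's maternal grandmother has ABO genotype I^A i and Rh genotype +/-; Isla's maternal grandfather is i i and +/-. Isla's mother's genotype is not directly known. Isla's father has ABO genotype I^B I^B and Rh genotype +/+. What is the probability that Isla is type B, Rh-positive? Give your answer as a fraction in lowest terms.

3/4

Isla's mother's ABO genotype from I^A i × i i: 1/2 I^A i, 1/2 i i.
Crossing each possibility with the father I^B I^B and summing P(type B): 1/2·1/2 + 1/2·1 = 3/4.
Similarly for Rh via the mother's Rh distribution: P(Rh+) = 1.
Independent loci: 3/4 × 1 = 3/4.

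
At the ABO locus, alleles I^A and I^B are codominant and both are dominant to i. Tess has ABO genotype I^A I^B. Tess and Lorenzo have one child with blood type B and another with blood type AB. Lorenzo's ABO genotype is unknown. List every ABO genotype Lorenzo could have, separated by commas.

I^A I^B, I^A i, I^B I^B, I^B i

For each candidate genotype of Lorenzo, check whether crossing it with I^A I^B can produce every observed child phenotype.
  I^A I^A → possible child types {A, AB} ✗
  I^A I^B → possible child types {A, B, AB} ✓
  I^A i → possible child types {A, B, AB} ✓
  I^B I^B → possible child types {B, AB} ✓
  I^B i → possible child types {A, B, AB} ✓
  i i → possible child types {A, B} ✗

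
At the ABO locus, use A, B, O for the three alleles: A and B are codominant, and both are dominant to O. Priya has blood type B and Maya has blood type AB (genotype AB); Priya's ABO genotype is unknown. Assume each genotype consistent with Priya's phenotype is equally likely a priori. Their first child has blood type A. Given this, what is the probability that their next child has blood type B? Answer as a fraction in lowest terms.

Possible genotypes: Priya ∈ {BB, BO}; Maya ∈ {AB}.
Weight each parental genotype pair by prior × P(type-A child):
  BO × AB: posterior weight 1; P(next child type B) = 1/2.
Weighted sum = 1/2.

1/2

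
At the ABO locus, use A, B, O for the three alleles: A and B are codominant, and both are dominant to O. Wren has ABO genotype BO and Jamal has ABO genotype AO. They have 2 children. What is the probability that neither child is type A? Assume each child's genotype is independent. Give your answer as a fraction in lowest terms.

ABO cross BO × AO → 1/4 O, 1/4 A, 1/4 B, 1/4 AB.
So P(type A) = 1/4 per child.
P(not type A) = 3/4 for one child; (3/4)^2 = 9/16.

9/16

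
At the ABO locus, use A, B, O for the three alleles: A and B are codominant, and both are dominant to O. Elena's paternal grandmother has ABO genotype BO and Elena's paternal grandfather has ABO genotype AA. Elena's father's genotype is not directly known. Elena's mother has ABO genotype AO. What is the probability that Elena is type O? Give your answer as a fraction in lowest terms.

Elena's father's ABO genotype from BO × AA: 1/2 AB, 1/2 AO.
Crossing each possibility with the mother AO and summing P(type O): 1/2·0 + 1/2·1/4 = 1/8.

1/8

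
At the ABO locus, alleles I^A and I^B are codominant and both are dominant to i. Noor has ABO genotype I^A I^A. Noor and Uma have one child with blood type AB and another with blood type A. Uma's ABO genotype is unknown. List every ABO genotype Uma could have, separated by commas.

I^A I^B, I^B i

For each candidate genotype of Uma, check whether crossing it with I^A I^A can produce every observed child phenotype.
  I^A I^A → possible child types {A} ✗
  I^A I^B → possible child types {A, AB} ✓
  I^A i → possible child types {A} ✗
  I^B I^B → possible child types {AB} ✗
  I^B i → possible child types {A, AB} ✓
  i i → possible child types {A} ✗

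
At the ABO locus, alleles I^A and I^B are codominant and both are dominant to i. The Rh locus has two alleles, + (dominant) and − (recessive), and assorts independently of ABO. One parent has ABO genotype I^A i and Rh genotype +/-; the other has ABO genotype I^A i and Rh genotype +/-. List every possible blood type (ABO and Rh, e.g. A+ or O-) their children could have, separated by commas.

O+, O-, A+, A-

Gametes from I^A i × I^A i give offspring ABO genotypes I^A I^A, I^A i, i i, i.e. phenotypes O, A.
Rh cross +/- × +/- → phenotypes Rh+, Rh-.
Combining independently: O+, O-, A+, A-.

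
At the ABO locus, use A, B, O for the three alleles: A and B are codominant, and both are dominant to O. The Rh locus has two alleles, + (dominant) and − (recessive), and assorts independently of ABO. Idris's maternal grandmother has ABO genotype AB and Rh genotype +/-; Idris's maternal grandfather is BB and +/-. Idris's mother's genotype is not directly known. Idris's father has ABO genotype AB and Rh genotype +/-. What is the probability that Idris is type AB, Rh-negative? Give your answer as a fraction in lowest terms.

1/8

Idris's mother's ABO genotype from AB × BB: 1/2 AB, 1/2 BB.
Crossing each possibility with the father AB and summing P(type AB): 1/2·1/2 + 1/2·1/2 = 1/2.
Similarly for Rh via the mother's Rh distribution: P(Rh-) = 1/4.
Independent loci: 1/2 × 1/4 = 1/8.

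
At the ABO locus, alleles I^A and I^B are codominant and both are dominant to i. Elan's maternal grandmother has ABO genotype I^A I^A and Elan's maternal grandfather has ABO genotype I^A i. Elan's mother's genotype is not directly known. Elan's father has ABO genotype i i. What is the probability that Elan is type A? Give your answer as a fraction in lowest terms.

3/4

Elan's mother's ABO genotype from I^A I^A × I^A i: 1/2 I^A I^A, 1/2 I^A i.
Crossing each possibility with the father i i and summing P(type A): 1/2·1 + 1/2·1/2 = 3/4.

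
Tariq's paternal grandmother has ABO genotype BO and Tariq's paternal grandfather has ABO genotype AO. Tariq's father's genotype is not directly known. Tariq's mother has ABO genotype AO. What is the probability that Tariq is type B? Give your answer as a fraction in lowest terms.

1/8

Tariq's father's ABO genotype from BO × AO: 1/4 AB, 1/4 AO, 1/4 BO, 1/4 OO.
Crossing each possibility with the mother AO and summing P(type B): 1/4·1/4 + 1/4·0 + 1/4·1/4 + 1/4·0 = 1/8.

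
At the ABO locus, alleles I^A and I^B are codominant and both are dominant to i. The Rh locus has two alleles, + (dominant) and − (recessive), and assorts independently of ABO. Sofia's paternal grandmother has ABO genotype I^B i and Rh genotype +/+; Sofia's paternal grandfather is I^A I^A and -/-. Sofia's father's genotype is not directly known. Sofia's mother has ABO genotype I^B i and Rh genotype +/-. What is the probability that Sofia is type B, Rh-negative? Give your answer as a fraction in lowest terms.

Sofia's father's ABO genotype from I^B i × I^A I^A: 1/2 I^A I^B, 1/2 I^A i.
Crossing each possibility with the mother I^B i and summing P(type B): 1/2·1/2 + 1/2·1/4 = 3/8.
Similarly for Rh via the father's Rh distribution: P(Rh-) = 1/4.
Independent loci: 3/8 × 1/4 = 3/32.

3/32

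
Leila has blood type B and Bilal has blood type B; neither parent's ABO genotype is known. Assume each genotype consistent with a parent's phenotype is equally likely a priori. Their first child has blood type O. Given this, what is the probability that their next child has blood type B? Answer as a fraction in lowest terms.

Possible genotypes: Leila ∈ {BB, BO}; Bilal ∈ {BB, BO}.
Weight each parental genotype pair by prior × P(type-O child):
  BO × BO: posterior weight 1; P(next child type B) = 3/4.
Weighted sum = 3/4.

3/4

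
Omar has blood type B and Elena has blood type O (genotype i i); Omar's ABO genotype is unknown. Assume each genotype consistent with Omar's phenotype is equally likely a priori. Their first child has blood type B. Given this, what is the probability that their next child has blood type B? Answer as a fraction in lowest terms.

5/6

Possible genotypes: Omar ∈ {I^B I^B, I^B i}; Elena ∈ {i i}.
Weight each parental genotype pair by prior × P(type-B child):
  I^B I^B × i i: posterior weight 2/3; P(next child type B) = 1.
  I^B i × i i: posterior weight 1/3; P(next child type B) = 1/2.
Weighted sum = 5/6.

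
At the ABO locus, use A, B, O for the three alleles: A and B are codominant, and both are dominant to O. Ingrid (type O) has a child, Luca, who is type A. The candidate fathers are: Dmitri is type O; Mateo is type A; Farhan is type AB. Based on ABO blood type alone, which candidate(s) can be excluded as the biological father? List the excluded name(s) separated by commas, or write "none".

A candidate is excluded only if no genotype consistent with his phenotype could produce a type A child with a type O mother.
Dmitri (type O): no genotype consistent with that phenotype can produce a type-A child with a type-O mother.

Dmitri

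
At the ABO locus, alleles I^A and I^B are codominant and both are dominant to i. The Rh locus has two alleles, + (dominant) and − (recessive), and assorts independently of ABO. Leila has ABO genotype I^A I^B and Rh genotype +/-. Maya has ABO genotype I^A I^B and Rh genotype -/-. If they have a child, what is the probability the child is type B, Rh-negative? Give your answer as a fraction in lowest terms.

ABO cross I^A I^B × I^A I^B → offspring phenotypes: 1/4 A, 1/4 B, 1/2 AB.
Rh cross +/- × -/- → 1/2 Rh+, 1/2 Rh-.
Independent loci: P(type B, Rh-negative) = 1/4 × 1/2 = 1/8.

1/8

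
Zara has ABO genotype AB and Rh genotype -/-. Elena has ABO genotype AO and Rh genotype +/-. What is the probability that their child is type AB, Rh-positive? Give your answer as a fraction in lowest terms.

ABO cross AB × AO → offspring phenotypes: 1/2 A, 1/4 B, 1/4 AB.
Rh cross -/- × +/- → 1/2 Rh+, 1/2 Rh-.
Independent loci: P(type AB, Rh-positive) = 1/4 × 1/2 = 1/8.

1/8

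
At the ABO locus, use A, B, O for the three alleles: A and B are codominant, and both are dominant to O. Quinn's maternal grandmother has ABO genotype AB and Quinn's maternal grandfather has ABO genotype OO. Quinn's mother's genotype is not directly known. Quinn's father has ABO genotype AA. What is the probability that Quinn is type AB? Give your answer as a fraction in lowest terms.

1/4

Quinn's mother's ABO genotype from AB × OO: 1/2 AO, 1/2 BO.
Crossing each possibility with the father AA and summing P(type AB): 1/2·0 + 1/2·1/2 = 1/4.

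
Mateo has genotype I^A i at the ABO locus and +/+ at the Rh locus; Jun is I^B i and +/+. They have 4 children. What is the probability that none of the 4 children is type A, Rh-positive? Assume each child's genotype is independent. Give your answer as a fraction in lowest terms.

ABO cross I^A i × I^B i → 1/4 O, 1/4 A, 1/4 B, 1/4 AB.
Rh cross +/+ × +/+ → 1 Rh+; so P(type A, Rh-positive) = 1/4 × 1 = 1/4 per child.
P(not type A, Rh-positive) = 3/4 for one child; (3/4)^4 = 81/256.

81/256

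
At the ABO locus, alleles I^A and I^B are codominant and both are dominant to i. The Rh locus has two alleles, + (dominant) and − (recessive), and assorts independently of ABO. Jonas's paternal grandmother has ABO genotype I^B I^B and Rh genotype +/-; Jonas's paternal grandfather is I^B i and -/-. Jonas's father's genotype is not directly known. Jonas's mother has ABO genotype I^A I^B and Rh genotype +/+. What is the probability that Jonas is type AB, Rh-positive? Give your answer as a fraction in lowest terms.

3/8

Jonas's father's ABO genotype from I^B I^B × I^B i: 1/2 I^B I^B, 1/2 I^B i.
Crossing each possibility with the mother I^A I^B and summing P(type AB): 1/2·1/2 + 1/2·1/4 = 3/8.
Similarly for Rh via the father's Rh distribution: P(Rh+) = 1.
Independent loci: 3/8 × 1 = 3/8.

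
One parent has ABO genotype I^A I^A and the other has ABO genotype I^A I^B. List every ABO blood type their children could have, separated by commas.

Gametes from I^A I^A × I^A I^B give offspring ABO genotypes I^A I^A, I^A I^B, i.e. phenotypes A, AB.

A, AB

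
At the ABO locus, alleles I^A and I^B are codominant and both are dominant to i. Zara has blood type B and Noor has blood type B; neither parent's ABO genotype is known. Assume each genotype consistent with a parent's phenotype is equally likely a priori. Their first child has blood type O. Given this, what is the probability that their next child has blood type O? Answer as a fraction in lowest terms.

1/4

Possible genotypes: Zara ∈ {I^B I^B, I^B i}; Noor ∈ {I^B I^B, I^B i}.
Weight each parental genotype pair by prior × P(type-O child):
  I^B i × I^B i: posterior weight 1; P(next child type O) = 1/4.
Weighted sum = 1/4.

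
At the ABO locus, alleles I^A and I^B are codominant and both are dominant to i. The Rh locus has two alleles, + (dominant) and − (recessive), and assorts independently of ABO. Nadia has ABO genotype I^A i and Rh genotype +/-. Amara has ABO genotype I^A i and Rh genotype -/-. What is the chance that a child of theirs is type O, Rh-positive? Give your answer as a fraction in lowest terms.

1/8

ABO cross I^A i × I^A i → offspring phenotypes: 1/4 O, 3/4 A.
Rh cross +/- × -/- → 1/2 Rh+, 1/2 Rh-.
Independent loci: P(type O, Rh-positive) = 1/4 × 1/2 = 1/8.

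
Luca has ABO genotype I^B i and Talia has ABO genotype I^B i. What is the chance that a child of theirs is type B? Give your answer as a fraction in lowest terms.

3/4

ABO cross I^B i × I^B i → offspring phenotypes: 1/4 O, 3/4 B.
So P(type B) = 3/4.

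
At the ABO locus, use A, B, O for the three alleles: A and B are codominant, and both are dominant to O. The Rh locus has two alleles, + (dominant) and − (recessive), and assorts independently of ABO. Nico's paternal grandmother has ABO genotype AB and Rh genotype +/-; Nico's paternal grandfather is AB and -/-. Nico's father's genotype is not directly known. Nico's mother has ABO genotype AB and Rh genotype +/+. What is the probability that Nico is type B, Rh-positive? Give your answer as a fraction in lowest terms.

Nico's father's ABO genotype from AB × AB: 1/4 AA, 1/2 AB, 1/4 BB.
Crossing each possibility with the mother AB and summing P(type B): 1/4·0 + 1/2·1/4 + 1/4·1/2 = 1/4.
Similarly for Rh via the father's Rh distribution: P(Rh+) = 1.
Independent loci: 1/4 × 1 = 1/4.

1/4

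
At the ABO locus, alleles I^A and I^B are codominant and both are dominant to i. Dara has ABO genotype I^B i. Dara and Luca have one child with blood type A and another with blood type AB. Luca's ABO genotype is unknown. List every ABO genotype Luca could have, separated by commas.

For each candidate genotype of Luca, check whether crossing it with I^B i can produce every observed child phenotype.
  I^A I^A → possible child types {A, AB} ✓
  I^A I^B → possible child types {A, B, AB} ✓
  I^A i → possible child types {O, A, B, AB} ✓
  I^B I^B → possible child types {B} ✗
  I^B i → possible child types {O, B} ✗
  i i → possible child types {O, B} ✗

I^A I^A, I^A I^B, I^A i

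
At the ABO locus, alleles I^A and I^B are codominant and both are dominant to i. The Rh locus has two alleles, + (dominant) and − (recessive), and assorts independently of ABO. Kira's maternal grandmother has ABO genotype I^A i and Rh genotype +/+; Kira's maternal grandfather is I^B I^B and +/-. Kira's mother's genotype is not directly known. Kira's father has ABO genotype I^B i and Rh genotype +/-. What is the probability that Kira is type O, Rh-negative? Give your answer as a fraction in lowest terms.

Kira's mother's ABO genotype from I^A i × I^B I^B: 1/2 I^A I^B, 1/2 I^B i.
Crossing each possibility with the father I^B i and summing P(type O): 1/2·0 + 1/2·1/4 = 1/8.
Similarly for Rh via the mother's Rh distribution: P(Rh-) = 1/8.
Independent loci: 1/8 × 1/8 = 1/64.

1/64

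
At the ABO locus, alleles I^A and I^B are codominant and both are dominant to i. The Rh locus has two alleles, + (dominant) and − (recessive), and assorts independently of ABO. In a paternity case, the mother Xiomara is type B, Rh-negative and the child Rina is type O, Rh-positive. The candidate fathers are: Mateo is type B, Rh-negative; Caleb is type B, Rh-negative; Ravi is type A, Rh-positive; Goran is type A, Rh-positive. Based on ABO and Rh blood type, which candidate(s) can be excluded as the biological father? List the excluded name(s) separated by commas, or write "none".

A candidate is excluded only if no genotype consistent with his phenotype could produce a type O, Rh-positive child with a type B, Rh-negative mother.
Mateo (type B, Rh-): no genotype consistent with that phenotype can produce a type-O Rh+ child with a type-B mother.
Caleb (type B, Rh-): no genotype consistent with that phenotype can produce a type-O Rh+ child with a type-B mother.

Mateo, Caleb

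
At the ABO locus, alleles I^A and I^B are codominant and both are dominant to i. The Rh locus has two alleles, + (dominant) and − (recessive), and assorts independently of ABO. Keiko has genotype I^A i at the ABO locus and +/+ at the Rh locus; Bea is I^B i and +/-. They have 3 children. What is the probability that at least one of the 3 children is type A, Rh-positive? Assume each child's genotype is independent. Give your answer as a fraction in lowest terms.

37/64

ABO cross I^A i × I^B i → 1/4 O, 1/4 A, 1/4 B, 1/4 AB.
Rh cross +/+ × +/- → 1 Rh+; so P(type A, Rh-positive) = 1/4 × 1 = 1/4 per child.
P(none) = (3/4)^3 = 27/64; P(at least one) = 1 − 27/64 = 37/64.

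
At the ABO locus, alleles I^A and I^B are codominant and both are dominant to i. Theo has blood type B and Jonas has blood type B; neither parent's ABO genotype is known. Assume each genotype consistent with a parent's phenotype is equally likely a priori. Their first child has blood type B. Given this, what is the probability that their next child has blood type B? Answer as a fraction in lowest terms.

19/20

Possible genotypes: Theo ∈ {I^B I^B, I^B i}; Jonas ∈ {I^B I^B, I^B i}.
Weight each parental genotype pair by prior × P(type-B child):
  I^B I^B × I^B I^B: posterior weight 4/15; P(next child type B) = 1.
  I^B I^B × I^B i: posterior weight 4/15; P(next child type B) = 1.
  I^B i × I^B I^B: posterior weight 4/15; P(next child type B) = 1.
  I^B i × I^B i: posterior weight 1/5; P(next child type B) = 3/4.
Weighted sum = 19/20.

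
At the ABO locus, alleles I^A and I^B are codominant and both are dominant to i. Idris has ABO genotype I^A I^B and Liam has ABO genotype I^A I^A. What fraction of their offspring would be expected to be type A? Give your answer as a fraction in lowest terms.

ABO cross I^A I^B × I^A I^A → offspring phenotypes: 1/2 A, 1/2 AB.
So P(type A) = 1/2.

1/2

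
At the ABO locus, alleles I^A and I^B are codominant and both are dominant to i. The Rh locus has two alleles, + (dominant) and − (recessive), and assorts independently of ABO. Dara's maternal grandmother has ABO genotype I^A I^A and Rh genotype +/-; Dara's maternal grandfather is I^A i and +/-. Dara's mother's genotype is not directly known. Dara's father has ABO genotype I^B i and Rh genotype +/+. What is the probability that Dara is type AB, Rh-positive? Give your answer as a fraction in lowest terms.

Dara's mother's ABO genotype from I^A I^A × I^A i: 1/2 I^A I^A, 1/2 I^A i.
Crossing each possibility with the father I^B i and summing P(type AB): 1/2·1/2 + 1/2·1/4 = 3/8.
Similarly for Rh via the mother's Rh distribution: P(Rh+) = 1.
Independent loci: 3/8 × 1 = 3/8.

3/8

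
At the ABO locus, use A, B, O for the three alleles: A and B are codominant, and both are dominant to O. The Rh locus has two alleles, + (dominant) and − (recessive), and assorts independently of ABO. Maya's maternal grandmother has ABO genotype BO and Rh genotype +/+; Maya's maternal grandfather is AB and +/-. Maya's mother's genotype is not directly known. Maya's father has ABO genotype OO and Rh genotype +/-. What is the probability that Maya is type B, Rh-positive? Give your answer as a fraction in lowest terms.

7/16

Maya's mother's ABO genotype from BO × AB: 1/4 AB, 1/4 AO, 1/4 BB, 1/4 BO.
Crossing each possibility with the father OO and summing P(type B): 1/4·1/2 + 1/4·0 + 1/4·1 + 1/4·1/2 = 1/2.
Similarly for Rh via the mother's Rh distribution: P(Rh+) = 7/8.
Independent loci: 1/2 × 7/8 = 7/16.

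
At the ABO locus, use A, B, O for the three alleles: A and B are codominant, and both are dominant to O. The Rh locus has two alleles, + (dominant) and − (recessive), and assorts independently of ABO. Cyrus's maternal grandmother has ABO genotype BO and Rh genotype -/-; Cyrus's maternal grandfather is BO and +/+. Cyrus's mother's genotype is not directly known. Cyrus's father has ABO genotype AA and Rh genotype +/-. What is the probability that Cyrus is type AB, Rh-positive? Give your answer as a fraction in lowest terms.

3/8

Cyrus's mother's ABO genotype from BO × BO: 1/4 BB, 1/2 BO, 1/4 OO.
Crossing each possibility with the father AA and summing P(type AB): 1/4·1 + 1/2·1/2 + 1/4·0 = 1/2.
Similarly for Rh via the mother's Rh distribution: P(Rh+) = 3/4.
Independent loci: 1/2 × 3/4 = 3/8.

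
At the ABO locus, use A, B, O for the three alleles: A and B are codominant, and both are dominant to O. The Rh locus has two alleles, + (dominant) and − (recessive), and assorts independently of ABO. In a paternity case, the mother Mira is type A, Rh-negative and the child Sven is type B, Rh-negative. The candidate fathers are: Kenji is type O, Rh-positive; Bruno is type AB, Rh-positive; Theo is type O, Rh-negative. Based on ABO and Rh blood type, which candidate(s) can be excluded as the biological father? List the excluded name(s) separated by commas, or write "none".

A candidate is excluded only if no genotype consistent with his phenotype could produce a type B, Rh-negative child with a type A, Rh-negative mother.
Kenji (type O, Rh+): no genotype consistent with that phenotype can produce a type-B Rh- child with a type-A mother.
Theo (type O, Rh-): no genotype consistent with that phenotype can produce a type-B Rh- child with a type-A mother.

Kenji, Theo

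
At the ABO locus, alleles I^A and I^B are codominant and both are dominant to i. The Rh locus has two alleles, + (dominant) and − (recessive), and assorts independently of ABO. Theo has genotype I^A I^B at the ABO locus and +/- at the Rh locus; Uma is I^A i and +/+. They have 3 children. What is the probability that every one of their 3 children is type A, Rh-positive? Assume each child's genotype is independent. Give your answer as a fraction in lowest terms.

1/8

ABO cross I^A I^B × I^A i → 1/2 A, 1/4 B, 1/4 AB.
Rh cross +/- × +/+ → 1 Rh+; so P(type A, Rh-positive) = 1/2 × 1 = 1/2 per child.
All 3 independent: (1/2)^3 = 1/8.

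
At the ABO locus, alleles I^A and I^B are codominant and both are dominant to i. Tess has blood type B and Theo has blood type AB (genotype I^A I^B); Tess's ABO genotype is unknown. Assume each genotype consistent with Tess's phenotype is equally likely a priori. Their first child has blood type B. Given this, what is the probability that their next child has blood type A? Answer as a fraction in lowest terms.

1/8

Possible genotypes: Tess ∈ {I^B I^B, I^B i}; Theo ∈ {I^A I^B}.
Weight each parental genotype pair by prior × P(type-B child):
  I^B I^B × I^A I^B: posterior weight 1/2; P(next child type A) = 0.
  I^B i × I^A I^B: posterior weight 1/2; P(next child type A) = 1/4.
Weighted sum = 1/8.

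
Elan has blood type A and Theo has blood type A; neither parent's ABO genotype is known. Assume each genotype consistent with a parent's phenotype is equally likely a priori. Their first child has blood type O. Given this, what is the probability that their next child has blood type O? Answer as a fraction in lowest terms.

Possible genotypes: Elan ∈ {AA, AO}; Theo ∈ {AA, AO}.
Weight each parental genotype pair by prior × P(type-O child):
  AO × AO: posterior weight 1; P(next child type O) = 1/4.
Weighted sum = 1/4.

1/4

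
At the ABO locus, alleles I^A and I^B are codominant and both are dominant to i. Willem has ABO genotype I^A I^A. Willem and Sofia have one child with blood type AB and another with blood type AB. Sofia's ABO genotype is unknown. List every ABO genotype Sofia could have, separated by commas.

I^A I^B, I^B I^B, I^B i

For each candidate genotype of Sofia, check whether crossing it with I^A I^A can produce every observed child phenotype.
  I^A I^A → possible child types {A} ✗
  I^A I^B → possible child types {A, AB} ✓
  I^A i → possible child types {A} ✗
  I^B I^B → possible child types {AB} ✓
  I^B i → possible child types {A, AB} ✓
  i i → possible child types {A} ✗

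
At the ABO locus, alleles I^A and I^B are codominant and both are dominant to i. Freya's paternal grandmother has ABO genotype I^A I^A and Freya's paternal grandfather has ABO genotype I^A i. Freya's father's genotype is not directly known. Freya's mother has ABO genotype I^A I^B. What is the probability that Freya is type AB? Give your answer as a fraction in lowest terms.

Freya's father's ABO genotype from I^A I^A × I^A i: 1/2 I^A I^A, 1/2 I^A i.
Crossing each possibility with the mother I^A I^B and summing P(type AB): 1/2·1/2 + 1/2·1/4 = 3/8.

3/8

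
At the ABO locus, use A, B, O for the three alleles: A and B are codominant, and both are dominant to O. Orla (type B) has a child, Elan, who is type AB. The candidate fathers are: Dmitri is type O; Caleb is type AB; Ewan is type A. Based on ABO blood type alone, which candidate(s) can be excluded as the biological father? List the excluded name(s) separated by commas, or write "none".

Dmitri

A candidate is excluded only if no genotype consistent with his phenotype could produce a type AB child with a type B mother.
Dmitri (type O): no genotype consistent with that phenotype can produce a type-AB child with a type-B mother.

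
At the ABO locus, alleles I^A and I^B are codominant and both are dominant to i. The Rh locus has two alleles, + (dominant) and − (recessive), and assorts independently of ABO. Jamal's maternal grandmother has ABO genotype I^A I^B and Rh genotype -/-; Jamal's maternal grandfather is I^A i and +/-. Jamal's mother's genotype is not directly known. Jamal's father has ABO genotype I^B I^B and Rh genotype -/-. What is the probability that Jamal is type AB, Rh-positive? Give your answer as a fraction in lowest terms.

1/8

Jamal's mother's ABO genotype from I^A I^B × I^A i: 1/4 I^A I^A, 1/4 I^A I^B, 1/4 I^A i, 1/4 I^B i.
Crossing each possibility with the father I^B I^B and summing P(type AB): 1/4·1 + 1/4·1/2 + 1/4·1/2 + 1/4·0 = 1/2.
Similarly for Rh via the mother's Rh distribution: P(Rh+) = 1/4.
Independent loci: 1/2 × 1/4 = 1/8.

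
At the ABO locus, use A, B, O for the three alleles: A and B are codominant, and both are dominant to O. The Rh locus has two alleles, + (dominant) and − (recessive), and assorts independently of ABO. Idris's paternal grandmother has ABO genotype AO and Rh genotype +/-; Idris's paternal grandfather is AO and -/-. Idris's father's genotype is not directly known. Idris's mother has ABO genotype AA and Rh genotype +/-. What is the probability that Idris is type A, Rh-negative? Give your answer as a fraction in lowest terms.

3/8

Idris's father's ABO genotype from AO × AO: 1/4 AA, 1/2 AO, 1/4 OO.
Crossing each possibility with the mother AA and summing P(type A): 1/4·1 + 1/2·1 + 1/4·1 = 1.
Similarly for Rh via the father's Rh distribution: P(Rh-) = 3/8.
Independent loci: 1 × 3/8 = 3/8.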